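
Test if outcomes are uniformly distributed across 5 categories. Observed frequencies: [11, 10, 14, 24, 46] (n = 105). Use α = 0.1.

Expected = 21 each. χ² = Σ(O-E)²/E = 43.048. df = 4, critical value = 7.779. Reject H₀.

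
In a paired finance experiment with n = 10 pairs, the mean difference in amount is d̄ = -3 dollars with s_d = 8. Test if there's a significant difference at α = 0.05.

t = d̄/(s_d/√n) = -3/(8/√10) = -1.186. df = 9, critical t = ±2.262. Fail to reject H₀.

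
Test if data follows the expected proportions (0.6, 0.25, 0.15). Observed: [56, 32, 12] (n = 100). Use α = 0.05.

Expected: [60.0, 25.0, 15.0]. χ² = 2.827. df = 2, critical = 5.991. Fail to reject H₀.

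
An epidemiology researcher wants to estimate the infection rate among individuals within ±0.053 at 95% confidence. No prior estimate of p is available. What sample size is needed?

Conservative approach: use p = 0.5 (maximizes p(1-p) = 0.25). n = z²(0.25)/E² = 1.96²×0.25/0.053² = 341.9 → n = 342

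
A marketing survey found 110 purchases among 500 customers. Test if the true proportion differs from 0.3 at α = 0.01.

p̂ = 0.22, p₀ = 0.3. z = (p̂ - p₀)/√(p₀(1-p₀)/n) = -3.904. Critical: ±2.576. Reject H₀.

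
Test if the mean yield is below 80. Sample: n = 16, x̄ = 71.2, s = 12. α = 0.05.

t = (71.2 - 80)/(12/√16) = -2.933, df = 15. Critical t = -1.753. Reject H₀.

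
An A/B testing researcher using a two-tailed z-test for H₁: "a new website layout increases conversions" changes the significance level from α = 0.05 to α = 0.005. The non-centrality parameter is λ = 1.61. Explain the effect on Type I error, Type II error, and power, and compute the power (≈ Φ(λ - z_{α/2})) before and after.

Decreasing α from 0.05 to 0.005:
• Type I error rate decreases (α is the Type I rate by definition).
• Critical value moves from z_{α/2} = 1.96 to 2.807, so power = Φ(λ - z_{α/2}) goes from Φ(1.61 - 1.96) = 0.363 to Φ(1.61 - 2.807) = 0.116.
• Type II error rate β = 1 - power therefore increases (0.637 → 0.884).
Appropriate when false positives are costly — here, rolling out a layout that doesn't actually help — wasted engineering effort.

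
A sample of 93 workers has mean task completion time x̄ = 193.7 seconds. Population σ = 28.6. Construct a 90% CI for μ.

CI = x̄ ± z*(σ/√n) = 193.7 ± 1.645(28.6/√93) = 193.7 ± 4.88 = (188.82, 198.58)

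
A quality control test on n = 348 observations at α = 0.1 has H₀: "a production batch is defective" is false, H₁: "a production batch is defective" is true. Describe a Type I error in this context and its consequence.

Type I error: rejecting H₀ when it is true — concluding that a production batch is defective when in fact it is not. Consequence: scrapping a good batch — wasted material and cost for no reason.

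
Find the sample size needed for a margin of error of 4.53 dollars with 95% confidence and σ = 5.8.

n = (z*σ/E)² = (1.96×5.8/4.53)² = 6.3 → n = 7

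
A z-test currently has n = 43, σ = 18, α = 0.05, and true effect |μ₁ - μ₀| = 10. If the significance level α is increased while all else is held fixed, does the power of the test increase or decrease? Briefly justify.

Power increases: a larger α lowers the critical value, so more of the H₁ sampling distribution falls in the rejection region.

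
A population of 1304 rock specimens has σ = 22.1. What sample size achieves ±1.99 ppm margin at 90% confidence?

Without FPC: n₀ = (1.645×22.1/1.99)² = 333.741. With FPC: n = n₀N/(n₀+N-1) = 265.9 → n = 266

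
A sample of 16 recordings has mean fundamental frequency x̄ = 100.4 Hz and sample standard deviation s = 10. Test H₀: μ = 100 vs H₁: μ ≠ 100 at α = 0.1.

t = (x̄ - μ₀)/(s/√n) = (100.4 - 100)/(10/√16) = 0.16. df = 15, critical t = ±1.753. Fail to reject H₀.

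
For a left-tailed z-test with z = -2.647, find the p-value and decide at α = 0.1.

p = P(Z < -2.647) = Φ(-2.647) ≈ 0.0041. Since p < 0.1, reject H₀ (significant) at α = 0.1.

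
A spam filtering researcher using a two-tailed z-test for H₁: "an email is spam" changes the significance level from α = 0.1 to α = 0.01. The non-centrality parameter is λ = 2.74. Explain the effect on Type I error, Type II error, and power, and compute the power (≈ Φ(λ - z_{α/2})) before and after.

Decreasing α from 0.1 to 0.01:
• Type I error rate decreases (α is the Type I rate by definition).
• Critical value moves from z_{α/2} = 1.645 to 2.576, so power = Φ(λ - z_{α/2}) goes from Φ(2.74 - 1.645) = 0.863 to Φ(2.74 - 2.576) = 0.565.
• Type II error rate β = 1 - power therefore increases (0.137 → 0.435).
Appropriate when false positives are costly — here, a legitimate email is sent to the spam folder and the user misses it.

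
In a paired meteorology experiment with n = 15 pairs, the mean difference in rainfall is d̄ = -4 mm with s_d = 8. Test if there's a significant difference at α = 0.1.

t = d̄/(s_d/√n) = -4/(8/√15) = -1.936. df = 14, critical t = ±1.761. Reject H₀.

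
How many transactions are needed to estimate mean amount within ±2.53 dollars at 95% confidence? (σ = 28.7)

n = (z*σ/E)² = (1.96×28.7/2.53)² = 494.4 → n = 495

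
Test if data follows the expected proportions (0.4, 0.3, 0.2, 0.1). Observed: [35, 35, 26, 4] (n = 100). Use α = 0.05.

Expected: [40.0, 30.0, 20.0, 10.0]. χ² = 6.858. df = 3, critical = 7.815. Fail to reject H₀.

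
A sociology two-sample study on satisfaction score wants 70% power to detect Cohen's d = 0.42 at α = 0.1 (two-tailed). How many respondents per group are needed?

z_{α/2} = 1.645, z_β = Φ⁻¹(0.7) = 0.524. For small effect (d = 0.42): n per group = 2(z_{α/2} + z_β)²/d² = 2(1.645 + 0.524)²/0.42² = 53.3 → 54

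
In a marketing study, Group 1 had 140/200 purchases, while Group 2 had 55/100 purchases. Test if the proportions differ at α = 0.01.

p̂₁ = 0.7, p̂₂ = 0.55, pooled p̂ = 0.65. z = 2.568. Critical: ±2.576. Fail to reject H₀.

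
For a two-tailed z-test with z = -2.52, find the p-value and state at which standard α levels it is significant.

p = 2·P(Z > |-2.52|) = 2·(1 - Φ(2.52)) ≈ 0.0117. Significant at α = 0.1; Significant at α = 0.05.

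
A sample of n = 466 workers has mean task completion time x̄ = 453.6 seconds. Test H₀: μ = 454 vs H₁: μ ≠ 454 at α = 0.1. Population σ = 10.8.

z = (x̄ - μ₀)/(σ/√n) = (453.6 - 454)/(10.8/√466) = -0.8. Critical value: ±1.645. Since |-0.8| ≤ 1.645, Fail to reject H₀.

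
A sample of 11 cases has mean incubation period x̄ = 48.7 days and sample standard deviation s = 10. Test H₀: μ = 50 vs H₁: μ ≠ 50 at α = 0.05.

t = (x̄ - μ₀)/(s/√n) = (48.7 - 50)/(10/√11) = -0.431. df = 10, critical t = ±2.228. Fail to reject H₀.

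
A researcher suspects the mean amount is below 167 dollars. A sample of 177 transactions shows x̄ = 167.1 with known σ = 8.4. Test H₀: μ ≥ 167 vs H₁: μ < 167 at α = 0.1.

z = 0.158. Critical value: -1.28. Fail to reject H₀.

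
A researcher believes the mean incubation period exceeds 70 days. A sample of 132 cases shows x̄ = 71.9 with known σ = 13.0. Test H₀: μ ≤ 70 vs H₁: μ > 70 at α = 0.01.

z = 1.679. Critical value: 2.33. Fail to reject H₀.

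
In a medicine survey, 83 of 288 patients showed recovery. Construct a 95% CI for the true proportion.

p̂ = 0.288. CI = p̂ ± z*√(p̂(1-p̂)/n) = (0.236, 0.341)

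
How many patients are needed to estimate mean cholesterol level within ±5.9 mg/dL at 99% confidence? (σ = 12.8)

n = (z*σ/E)² = (2.576×12.8/5.9)² = 31.2 → n = 32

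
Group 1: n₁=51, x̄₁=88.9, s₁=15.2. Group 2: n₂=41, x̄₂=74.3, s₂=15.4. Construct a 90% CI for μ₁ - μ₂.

Difference = 14.6. SE = √(15.2²/51 + 15.4²/41) = 3.212. CI = (9.32, 19.88)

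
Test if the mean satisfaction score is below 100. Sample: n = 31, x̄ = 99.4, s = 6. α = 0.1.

t = (99.4 - 100)/(6/√31) = -0.557, df = 30. Critical t = -1.31. Fail to reject H₀.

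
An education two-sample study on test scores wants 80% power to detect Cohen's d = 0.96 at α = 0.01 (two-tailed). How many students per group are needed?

z_{α/2} = 2.576, z_β = Φ⁻¹(0.8) = 0.842. For large effect (d = 0.96): n per group = 2(z_{α/2} + z_β)²/d² = 2(2.576 + 0.842)²/0.96² = 25.4 → 26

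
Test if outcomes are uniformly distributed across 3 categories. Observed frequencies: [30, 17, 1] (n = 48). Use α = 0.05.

Expected = 16 each. χ² = Σ(O-E)²/E = 26.375. df = 2, critical value = 5.991. Reject H₀.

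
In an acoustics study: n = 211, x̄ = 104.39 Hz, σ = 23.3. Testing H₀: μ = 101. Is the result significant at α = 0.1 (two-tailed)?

z = (104.39 - 101)/(23.3/√211) = 2.113. Since |z| > 1.645, significant at α = 0.1.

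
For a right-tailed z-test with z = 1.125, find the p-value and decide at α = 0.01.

p = P(Z > 1.125) = 1 - Φ(1.125) ≈ 0.1303. Since p ≥ 0.01, fail to reject H₀ (not significant) at α = 0.01.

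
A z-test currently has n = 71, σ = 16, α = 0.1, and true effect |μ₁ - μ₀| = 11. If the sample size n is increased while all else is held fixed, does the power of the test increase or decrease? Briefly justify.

Power increases: a larger n shrinks the standard error σ/√n, moving the sampling distribution under H₁ further from the critical value.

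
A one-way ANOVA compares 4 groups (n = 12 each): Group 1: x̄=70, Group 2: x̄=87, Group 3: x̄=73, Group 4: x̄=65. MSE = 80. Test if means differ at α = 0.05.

Grand mean = 73.75. SS_between = 3201.0, MS_between = 1067.0. F = 13.338, F_crit ≈ 2.816. Reject H₀.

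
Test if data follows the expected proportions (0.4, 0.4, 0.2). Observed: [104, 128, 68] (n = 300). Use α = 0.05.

Expected: [120.0, 120.0, 60.0]. χ² = 3.733. df = 2, critical = 5.991. Fail to reject H₀.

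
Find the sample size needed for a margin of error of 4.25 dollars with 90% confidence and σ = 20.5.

n = (z*σ/E)² = (1.645×20.5/4.25)² = 63.0 → n = 63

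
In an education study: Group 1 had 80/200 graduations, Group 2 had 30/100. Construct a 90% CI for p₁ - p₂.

p̂₁ = 0.4, p̂₂ = 0.3. Difference = 0.1. CI = (0.006, 0.194)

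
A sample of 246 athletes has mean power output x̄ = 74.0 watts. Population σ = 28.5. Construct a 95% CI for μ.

CI = x̄ ± z*(σ/√n) = 74.0 ± 1.96(28.5/√246) = 74.0 ± 3.56 = (70.44, 77.56)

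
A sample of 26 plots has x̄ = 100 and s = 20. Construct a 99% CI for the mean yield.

CI = x̄ ± t*(s/√n) = 100 ± 2.787(20/√26) = (89.07, 110.93)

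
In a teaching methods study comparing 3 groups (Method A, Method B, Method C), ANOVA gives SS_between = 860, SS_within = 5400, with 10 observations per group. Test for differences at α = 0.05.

df_between = 2, df_within = 27. F = MS_between/MS_within = 430.0/200.0 = 2.15. F_crit ≈ 3.354. Fail to reject H₀.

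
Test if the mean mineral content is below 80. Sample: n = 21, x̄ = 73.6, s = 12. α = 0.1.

t = (73.6 - 80)/(12/√21) = -2.444, df = 20. Critical t = -1.325. Reject H₀.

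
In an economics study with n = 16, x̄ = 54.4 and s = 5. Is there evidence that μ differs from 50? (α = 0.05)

t = (x̄ - μ₀)/(s/√n) = (54.4 - 50)/(5/√16) = 3.52. df = 15, critical t = ±2.131. Reject H₀.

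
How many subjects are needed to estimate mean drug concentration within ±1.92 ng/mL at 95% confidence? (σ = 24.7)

n = (z*σ/E)² = (1.96×24.7/1.92)² = 635.8 → n = 636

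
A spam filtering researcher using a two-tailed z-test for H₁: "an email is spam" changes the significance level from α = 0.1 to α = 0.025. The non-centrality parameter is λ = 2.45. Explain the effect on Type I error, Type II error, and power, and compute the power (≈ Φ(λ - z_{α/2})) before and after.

Decreasing α from 0.1 to 0.025:
• Type I error rate decreases (α is the Type I rate by definition).
• Critical value moves from z_{α/2} = 1.645 to 2.241, so power = Φ(λ - z_{α/2}) goes from Φ(2.45 - 1.645) = 0.79 to Φ(2.45 - 2.241) = 0.583.
• Type II error rate β = 1 - power therefore increases (0.21 → 0.417).
Appropriate when false positives are costly — here, a legitimate email is sent to the spam folder and the user misses it.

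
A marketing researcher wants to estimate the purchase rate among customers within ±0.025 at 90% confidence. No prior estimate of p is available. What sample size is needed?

Conservative approach: use p = 0.5 (maximizes p(1-p) = 0.25). n = z²(0.25)/E² = 1.645²×0.25/0.025² = 1082.4 → n = 1083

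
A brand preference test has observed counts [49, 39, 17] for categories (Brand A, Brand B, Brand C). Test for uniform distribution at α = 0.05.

Expected = 35 each. χ² = Σ(O-E)²/E = 15.314. df = 2, critical value = 5.991. Reject H₀.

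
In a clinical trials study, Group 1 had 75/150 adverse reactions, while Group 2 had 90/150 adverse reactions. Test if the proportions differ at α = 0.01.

p̂₁ = 0.5, p̂₂ = 0.6, pooled p̂ = 0.55. z = -1.741. Critical: ±2.576. Fail to reject H₀.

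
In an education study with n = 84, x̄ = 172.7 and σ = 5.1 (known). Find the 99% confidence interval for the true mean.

CI = x̄ ± z*(σ/√n) = 172.7 ± 2.576(5.1/√84) = 172.7 ± 1.43 = (171.27, 174.13)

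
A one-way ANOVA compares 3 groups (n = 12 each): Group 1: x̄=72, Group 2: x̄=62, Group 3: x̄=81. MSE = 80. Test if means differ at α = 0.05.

Grand mean = 71.67. SS_between = 2168.0, MS_between = 1084.0. F = 13.55, F_crit ≈ 3.285. Reject H₀.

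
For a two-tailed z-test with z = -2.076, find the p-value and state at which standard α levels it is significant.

p = 2·P(Z > |-2.076|) = 2·(1 - Φ(2.076)) ≈ 0.0379. Significant at α = 0.1; Significant at α = 0.05.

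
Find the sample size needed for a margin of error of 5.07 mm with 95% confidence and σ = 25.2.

n = (z*σ/E)² = (1.96×25.2/5.07)² = 94.9 → n = 95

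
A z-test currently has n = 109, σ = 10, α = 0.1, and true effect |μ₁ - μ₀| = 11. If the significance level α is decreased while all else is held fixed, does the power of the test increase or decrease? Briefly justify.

Power decreases: a smaller α raises the critical value, so less of the H₁ sampling distribution falls in the rejection region.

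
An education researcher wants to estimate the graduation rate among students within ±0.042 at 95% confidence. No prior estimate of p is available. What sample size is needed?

Conservative approach: use p = 0.5 (maximizes p(1-p) = 0.25). n = z²(0.25)/E² = 1.96²×0.25/0.042² = 544.4 → n = 545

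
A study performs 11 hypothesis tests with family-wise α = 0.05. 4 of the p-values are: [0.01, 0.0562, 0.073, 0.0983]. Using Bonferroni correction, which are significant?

Bonferroni α = 0.05/11 = 0.00455. None of the given p-values are significant.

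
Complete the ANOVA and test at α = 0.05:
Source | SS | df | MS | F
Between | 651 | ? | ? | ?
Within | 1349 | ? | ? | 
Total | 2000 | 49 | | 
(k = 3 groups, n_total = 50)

df_between = 2, df_within = 47. MS_between = 325.5, MS_within = 28.7. F = 11.341, F_crit ≈ 3.195. Reject H₀.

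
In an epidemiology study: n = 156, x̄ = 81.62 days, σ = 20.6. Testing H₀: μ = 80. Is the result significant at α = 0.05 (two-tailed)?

z = (81.62 - 80)/(20.6/√156) = 0.982. Since |z| ≤ 1.96, not significant at α = 0.05.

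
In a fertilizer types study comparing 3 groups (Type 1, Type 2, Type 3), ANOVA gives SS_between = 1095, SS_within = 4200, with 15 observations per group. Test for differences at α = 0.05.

df_between = 2, df_within = 42. F = MS_between/MS_within = 547.5/100.0 = 5.475. F_crit ≈ 3.22. Reject H₀. At least one mean differs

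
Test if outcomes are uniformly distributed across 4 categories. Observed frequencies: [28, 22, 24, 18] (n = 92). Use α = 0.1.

Expected = 23 each. χ² = Σ(O-E)²/E = 2.261. df = 3, critical value = 6.251. Fail to reject H₀.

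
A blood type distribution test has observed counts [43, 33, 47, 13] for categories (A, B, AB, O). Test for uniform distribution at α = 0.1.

Expected = 34 each. χ² = Σ(O-E)²/E = 20.353. df = 3, critical value = 6.251. Reject H₀.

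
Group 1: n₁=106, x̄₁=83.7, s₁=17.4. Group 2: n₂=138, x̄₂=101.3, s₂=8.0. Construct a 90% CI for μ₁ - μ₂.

Difference = -17.6. SE = √(17.4²/106 + 8.0²/138) = 1.822. CI = (-20.6, -14.6)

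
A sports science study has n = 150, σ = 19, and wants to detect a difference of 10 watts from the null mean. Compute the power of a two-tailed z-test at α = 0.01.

SE = σ/√n = 19/√150 = 1.551. Non-centrality λ = d/SE = 10/1.551 = 6.446. Power ≈ Φ(λ - z_{α/2}) = Φ(6.446 - 2.576) = Φ(3.87) = 1.0.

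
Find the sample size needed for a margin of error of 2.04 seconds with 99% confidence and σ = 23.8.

n = (z*σ/E)² = (2.576×23.8/2.04)² = 903.2 → n = 904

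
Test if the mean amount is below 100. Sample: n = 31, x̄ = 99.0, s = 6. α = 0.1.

t = (99.0 - 100)/(6/√31) = -0.928, df = 30. Critical t = -1.31. Fail to reject H₀.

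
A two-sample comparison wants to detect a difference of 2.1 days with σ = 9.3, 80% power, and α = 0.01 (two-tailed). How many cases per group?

n per group = 2(z_α/2 + z_β)²σ²/d² = 2×(2.576 + 0.84)²×9.3²/2.1² = 457.7 → n = 458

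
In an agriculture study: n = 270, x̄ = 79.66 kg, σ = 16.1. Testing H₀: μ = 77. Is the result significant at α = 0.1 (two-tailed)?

z = (79.66 - 77)/(16.1/√270) = 2.715. Since |z| > 1.645, significant at α = 0.1.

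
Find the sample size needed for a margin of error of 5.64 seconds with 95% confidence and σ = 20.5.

n = (z*σ/E)² = (1.96×20.5/5.64)² = 50.8 → n = 51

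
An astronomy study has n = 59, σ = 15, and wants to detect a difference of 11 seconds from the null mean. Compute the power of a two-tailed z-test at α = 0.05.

SE = σ/√n = 15/√59 = 1.953. Non-centrality λ = d/SE = 11/1.953 = 5.633. Power ≈ Φ(λ - z_{α/2}) = Φ(5.633 - 1.96) = Φ(3.673) = 1.0.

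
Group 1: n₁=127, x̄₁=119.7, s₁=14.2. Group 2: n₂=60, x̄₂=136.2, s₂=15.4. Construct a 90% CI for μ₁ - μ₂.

Difference = -16.5. SE = √(14.2²/127 + 15.4²/60) = 2.354. CI = (-20.37, -12.63)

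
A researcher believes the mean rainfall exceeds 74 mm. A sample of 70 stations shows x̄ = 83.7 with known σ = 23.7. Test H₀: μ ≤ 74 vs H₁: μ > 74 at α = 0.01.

z = 3.424. Critical value: 2.33. Reject H₀.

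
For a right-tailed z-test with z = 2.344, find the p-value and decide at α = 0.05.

p = P(Z > 2.344) = 1 - Φ(2.344) ≈ 0.0095. Since p < 0.05, reject H₀ (significant) at α = 0.05.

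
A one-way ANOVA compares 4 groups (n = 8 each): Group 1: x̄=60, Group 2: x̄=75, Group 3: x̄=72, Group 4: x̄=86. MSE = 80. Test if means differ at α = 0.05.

Grand mean = 73.25. SS_between = 2742.0, MS_between = 914.0. F = 11.425, F_crit ≈ 2.947. Reject H₀.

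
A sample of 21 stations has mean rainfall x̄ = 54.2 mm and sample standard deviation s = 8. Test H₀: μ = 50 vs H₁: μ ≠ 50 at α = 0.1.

t = (x̄ - μ₀)/(s/√n) = (54.2 - 50)/(8/√21) = 2.406. df = 20, critical t = ±1.725. Reject H₀.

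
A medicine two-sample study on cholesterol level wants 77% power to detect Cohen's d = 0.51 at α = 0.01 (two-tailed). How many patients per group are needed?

z_{α/2} = 2.576, z_β = Φ⁻¹(0.77) = 0.739. For medium effect (d = 0.51): n per group = 2(z_{α/2} + z_β)²/d² = 2(2.576 + 0.739)²/0.51² = 84.5 → 85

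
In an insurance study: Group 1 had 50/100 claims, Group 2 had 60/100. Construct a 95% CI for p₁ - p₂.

p̂₁ = 0.5, p̂₂ = 0.6. Difference = -0.1. CI = (-0.237, 0.037)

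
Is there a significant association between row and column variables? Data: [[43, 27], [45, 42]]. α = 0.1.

χ² = 1.483. df = 1, critical = 2.706. Fail to reject H₀. No evidence of dependence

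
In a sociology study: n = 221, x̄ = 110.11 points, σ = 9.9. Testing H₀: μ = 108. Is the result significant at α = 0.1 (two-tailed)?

z = (110.11 - 108)/(9.9/√221) = 3.168. Since |z| > 1.645, significant at α = 0.1.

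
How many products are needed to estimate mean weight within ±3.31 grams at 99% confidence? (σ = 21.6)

n = (z*σ/E)² = (2.576×21.6/3.31)² = 282.6 → n = 283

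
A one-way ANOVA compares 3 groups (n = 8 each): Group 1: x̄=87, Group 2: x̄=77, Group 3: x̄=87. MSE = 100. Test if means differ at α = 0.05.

Grand mean = 83.67. SS_between = 533.33, MS_between = 266.67. F = 2.667, F_crit ≈ 3.467. Fail to reject H₀.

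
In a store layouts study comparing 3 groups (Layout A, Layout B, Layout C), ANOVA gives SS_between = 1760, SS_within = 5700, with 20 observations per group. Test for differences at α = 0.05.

df_between = 2, df_within = 57. F = MS_between/MS_within = 880.0/100.0 = 8.8. F_crit ≈ 3.159. Reject H₀. At least one mean differs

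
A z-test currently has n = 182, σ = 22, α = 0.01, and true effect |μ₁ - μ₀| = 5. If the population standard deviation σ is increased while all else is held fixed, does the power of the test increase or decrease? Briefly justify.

Power decreases: a larger σ inflates the standard error σ/√n, pulling the sampling distribution under H₁ back toward the critical value.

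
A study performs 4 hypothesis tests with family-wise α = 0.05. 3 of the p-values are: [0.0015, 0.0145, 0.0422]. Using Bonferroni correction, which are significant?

Bonferroni α = 0.05/4 = 0.0125. Significant p-values: [0.0015]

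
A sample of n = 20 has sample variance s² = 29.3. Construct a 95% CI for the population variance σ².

df = 19. χ²_{0.025} = 32.852, χ²_{0.975} = 8.907. CI for σ² = ((n-1)s²/χ²_{α/2}, (n-1)s²/χ²_{1-α/2}) = (19·29.3/32.852, 19·29.3/8.907) = (16.95, 62.5)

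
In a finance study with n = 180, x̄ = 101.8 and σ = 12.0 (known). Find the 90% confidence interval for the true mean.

CI = x̄ ± z*(σ/√n) = 101.8 ± 1.645(12.0/√180) = 101.8 ± 1.47 = (100.33, 103.27)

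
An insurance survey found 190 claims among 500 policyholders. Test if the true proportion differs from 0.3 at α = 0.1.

p̂ = 0.38, p₀ = 0.3. z = (p̂ - p₀)/√(p₀(1-p₀)/n) = 3.904. Critical: ±1.645. Reject H₀.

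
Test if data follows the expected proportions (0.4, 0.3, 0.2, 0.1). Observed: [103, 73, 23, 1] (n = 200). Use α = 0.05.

Expected: [80.0, 60.0, 40.0, 20.0]. χ² = 34.704. df = 3, critical = 7.815. Reject H₀.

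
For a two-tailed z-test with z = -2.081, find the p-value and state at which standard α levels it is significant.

p = 2·P(Z > |-2.081|) = 2·(1 - Φ(2.081)) ≈ 0.0374. Significant at α = 0.1; Significant at α = 0.05.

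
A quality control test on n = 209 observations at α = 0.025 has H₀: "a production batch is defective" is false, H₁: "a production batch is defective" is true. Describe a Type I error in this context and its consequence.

Type I error: rejecting H₀ when it is true — concluding that a production batch is defective when in fact it is not. Consequence: scrapping a good batch — wasted material and cost for no reason.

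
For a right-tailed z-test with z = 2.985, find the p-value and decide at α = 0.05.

p = P(Z > 2.985) = 1 - Φ(2.985) ≈ 0.0014. Since p < 0.05, reject H₀ (significant) at α = 0.05.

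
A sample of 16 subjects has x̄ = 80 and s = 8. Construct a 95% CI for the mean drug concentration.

CI = x̄ ± t*(s/√n) = 80 ± 2.131(8/√16) = (75.74, 84.26)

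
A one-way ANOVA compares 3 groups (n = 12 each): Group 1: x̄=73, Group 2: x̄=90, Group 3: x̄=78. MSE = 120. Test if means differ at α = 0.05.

Grand mean = 80.33. SS_between = 1832.0, MS_between = 916.0. F = 7.633, F_crit ≈ 3.285. Reject H₀.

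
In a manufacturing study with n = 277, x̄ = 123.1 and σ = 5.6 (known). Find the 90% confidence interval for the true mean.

CI = x̄ ± z*(σ/√n) = 123.1 ± 1.645(5.6/√277) = 123.1 ± 0.55 = (122.55, 123.65)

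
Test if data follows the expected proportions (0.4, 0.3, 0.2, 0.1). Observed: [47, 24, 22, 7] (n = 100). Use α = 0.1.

Expected: [40.0, 30.0, 20.0, 10.0]. χ² = 3.525. df = 3, critical = 6.251. Fail to reject H₀.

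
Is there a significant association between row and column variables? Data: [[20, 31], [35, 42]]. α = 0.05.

χ² = 0.487. df = 1, critical = 3.841. Fail to reject H₀. No evidence of dependence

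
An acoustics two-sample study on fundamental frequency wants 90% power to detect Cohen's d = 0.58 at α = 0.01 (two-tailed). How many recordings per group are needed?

z_{α/2} = 2.576, z_β = Φ⁻¹(0.9) = 1.282. For medium effect (d = 0.58): n per group = 2(z_{α/2} + z_β)²/d² = 2(2.576 + 1.282)²/0.58² = 88.5 → 89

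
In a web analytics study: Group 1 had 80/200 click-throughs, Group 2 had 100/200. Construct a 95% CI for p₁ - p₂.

p̂₁ = 0.4, p̂₂ = 0.5. Difference = -0.1. CI = (-0.197, -0.003)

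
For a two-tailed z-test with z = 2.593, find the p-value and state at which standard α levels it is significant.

p = 2·P(Z > |2.593|) = 2·(1 - Φ(2.593)) ≈ 0.0095. Significant at α = 0.1; Significant at α = 0.05; Significant at α = 0.01.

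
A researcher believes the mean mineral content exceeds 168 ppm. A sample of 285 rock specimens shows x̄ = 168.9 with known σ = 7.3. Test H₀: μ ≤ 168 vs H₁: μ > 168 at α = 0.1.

z = 2.081. Critical value: 1.28. Reject H₀.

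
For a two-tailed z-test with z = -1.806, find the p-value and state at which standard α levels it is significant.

p = 2·P(Z > |-1.806|) = 2·(1 - Φ(1.806)) ≈ 0.0709. Significant at α = 0.1.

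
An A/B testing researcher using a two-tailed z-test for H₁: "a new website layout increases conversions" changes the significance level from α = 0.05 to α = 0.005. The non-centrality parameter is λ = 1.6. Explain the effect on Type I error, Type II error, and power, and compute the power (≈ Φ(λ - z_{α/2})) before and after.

Decreasing α from 0.05 to 0.005:
• Type I error rate decreases (α is the Type I rate by definition).
• Critical value moves from z_{α/2} = 1.96 to 2.807, so power = Φ(λ - z_{α/2}) goes from Φ(1.6 - 1.96) = 0.359 to Φ(1.6 - 2.807) = 0.114.
• Type II error rate β = 1 - power therefore increases (0.641 → 0.886).
Appropriate when false positives are costly — here, rolling out a layout that doesn't actually help — wasted engineering effort.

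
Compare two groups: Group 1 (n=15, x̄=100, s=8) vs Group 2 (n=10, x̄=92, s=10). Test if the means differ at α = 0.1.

Pooled sp = 8.84. t = 2.218, df = 23. Critical t = ±1.714. Reject H₀.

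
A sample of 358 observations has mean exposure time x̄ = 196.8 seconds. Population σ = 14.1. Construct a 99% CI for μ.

CI = x̄ ± z*(σ/√n) = 196.8 ± 2.576(14.1/√358) = 196.8 ± 1.92 = (194.88, 198.72)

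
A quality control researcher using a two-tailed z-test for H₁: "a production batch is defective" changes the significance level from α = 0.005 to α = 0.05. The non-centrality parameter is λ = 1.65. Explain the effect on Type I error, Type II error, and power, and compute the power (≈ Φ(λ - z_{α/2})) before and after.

Increasing α from 0.005 to 0.05:
• Type I error rate increases (α is the Type I rate by definition).
• Critical value moves from z_{α/2} = 2.807 to 1.96, so power = Φ(λ - z_{α/2}) goes from Φ(1.65 - 2.807) = 0.124 to Φ(1.65 - 1.96) = 0.378.
• Type II error rate β = 1 - power therefore decreases (0.876 → 0.622).
Appropriate when false negatives are costly — here, shipping a defective batch — faulty products reach customers.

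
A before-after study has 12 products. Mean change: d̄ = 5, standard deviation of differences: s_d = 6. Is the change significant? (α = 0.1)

t = d̄/(s_d/√n) = 5/(6/√12) = 2.887. df = 11, critical t = ±1.796. Reject H₀.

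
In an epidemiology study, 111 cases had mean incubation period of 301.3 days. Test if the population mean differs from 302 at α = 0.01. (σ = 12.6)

z = (x̄ - μ₀)/(σ/√n) = (301.3 - 302)/(12.6/√111) = -0.585. Critical value: ±2.576. Since |-0.585| ≤ 2.576, Fail to reject H₀.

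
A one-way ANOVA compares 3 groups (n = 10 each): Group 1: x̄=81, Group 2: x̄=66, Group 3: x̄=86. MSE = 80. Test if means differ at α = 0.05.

Grand mean = 77.67. SS_between = 2166.67, MS_between = 1083.33. F = 13.542, F_crit ≈ 3.354. Reject H₀.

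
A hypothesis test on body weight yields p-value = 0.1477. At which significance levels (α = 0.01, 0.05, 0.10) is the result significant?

p = 0.1477. Not significant at any of the given levels.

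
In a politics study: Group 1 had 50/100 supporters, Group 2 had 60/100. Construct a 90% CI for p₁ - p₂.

p̂₁ = 0.5, p̂₂ = 0.6. Difference = -0.1. CI = (-0.215, 0.015)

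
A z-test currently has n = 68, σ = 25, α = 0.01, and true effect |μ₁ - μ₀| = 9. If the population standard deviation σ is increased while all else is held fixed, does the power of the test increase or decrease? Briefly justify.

Power decreases: a larger σ inflates the standard error σ/√n, pulling the sampling distribution under H₁ back toward the critical value.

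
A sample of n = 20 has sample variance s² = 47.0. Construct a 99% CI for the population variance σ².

df = 19. χ²_{0.005} = 38.582, χ²_{0.995} = 6.844. CI for σ² = ((n-1)s²/χ²_{α/2}, (n-1)s²/χ²_{1-α/2}) = (19·47.0/38.582, 19·47.0/6.844) = (23.15, 130.48)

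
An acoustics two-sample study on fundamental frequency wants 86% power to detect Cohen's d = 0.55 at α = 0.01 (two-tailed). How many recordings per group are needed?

z_{α/2} = 2.576, z_β = Φ⁻¹(0.86) = 1.08. For medium effect (d = 0.55): n per group = 2(z_{α/2} + z_β)²/d² = 2(2.576 + 1.08)²/0.55² = 88.4 → 89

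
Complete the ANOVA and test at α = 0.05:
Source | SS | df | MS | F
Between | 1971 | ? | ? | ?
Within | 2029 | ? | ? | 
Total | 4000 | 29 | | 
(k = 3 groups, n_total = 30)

df_between = 2, df_within = 27. MS_between = 985.5, MS_within = 75.15. F = 13.114, F_crit ≈ 3.354. Reject H₀.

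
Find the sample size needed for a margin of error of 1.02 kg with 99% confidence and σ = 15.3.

n = (z*σ/E)² = (2.576×15.3/1.02)² = 1493.05 → n = 1494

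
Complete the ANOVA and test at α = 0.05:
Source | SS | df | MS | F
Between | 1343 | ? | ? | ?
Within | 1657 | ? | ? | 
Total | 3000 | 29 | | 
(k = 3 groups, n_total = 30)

df_between = 2, df_within = 27. MS_between = 671.5, MS_within = 61.37. F = 10.942, F_crit ≈ 3.354. Reject H₀.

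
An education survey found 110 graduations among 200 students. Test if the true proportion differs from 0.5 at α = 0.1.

p̂ = 0.55, p₀ = 0.5. z = (p̂ - p₀)/√(p₀(1-p₀)/n) = 1.414. Critical: ±1.645. Fail to reject H₀.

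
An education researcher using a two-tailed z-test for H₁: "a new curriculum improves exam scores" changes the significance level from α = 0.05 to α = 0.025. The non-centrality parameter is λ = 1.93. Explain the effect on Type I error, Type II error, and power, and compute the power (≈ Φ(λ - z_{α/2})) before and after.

Decreasing α from 0.05 to 0.025:
• Type I error rate decreases (α is the Type I rate by definition).
• Critical value moves from z_{α/2} = 1.96 to 2.241, so power = Φ(λ - z_{α/2}) goes from Φ(1.93 - 1.96) = 0.488 to Φ(1.93 - 2.241) = 0.378.
• Type II error rate β = 1 - power therefore increases (0.512 → 0.622).
Appropriate when false positives are costly — here, adopting a curriculum that gives no real benefit — disruption for nothing.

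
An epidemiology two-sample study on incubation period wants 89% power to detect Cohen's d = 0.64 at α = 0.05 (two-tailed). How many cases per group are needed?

z_{α/2} = 1.96, z_β = Φ⁻¹(0.89) = 1.227. For medium effect (d = 0.64): n per group = 2(z_{α/2} + z_β)²/d² = 2(1.96 + 1.227)²/0.64² = 49.6 → 50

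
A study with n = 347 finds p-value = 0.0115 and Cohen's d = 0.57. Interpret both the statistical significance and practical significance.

Statistically significant (p = 0.0115 < 0.05). Cohen's d = 0.57 indicates a medium effect size. Both statistical and practical significance should be considered.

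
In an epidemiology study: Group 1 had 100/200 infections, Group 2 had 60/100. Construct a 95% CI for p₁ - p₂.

p̂₁ = 0.5, p̂₂ = 0.6. Difference = -0.1. CI = (-0.218, 0.018)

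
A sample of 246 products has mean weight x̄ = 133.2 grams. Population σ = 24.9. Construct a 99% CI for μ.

CI = x̄ ± z*(σ/√n) = 133.2 ± 2.576(24.9/√246) = 133.2 ± 4.09 = (129.11, 137.29)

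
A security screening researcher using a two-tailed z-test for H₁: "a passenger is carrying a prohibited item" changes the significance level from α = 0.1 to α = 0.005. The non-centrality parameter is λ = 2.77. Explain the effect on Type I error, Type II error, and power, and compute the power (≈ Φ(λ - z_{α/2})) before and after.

Decreasing α from 0.1 to 0.005:
• Type I error rate decreases (α is the Type I rate by definition).
• Critical value moves from z_{α/2} = 1.645 to 2.807, so power = Φ(λ - z_{α/2}) goes from Φ(2.77 - 1.645) = 0.87 to Φ(2.77 - 2.807) = 0.485.
• Type II error rate β = 1 - power therefore increases (0.13 → 0.515).
Appropriate when false positives are costly — here, detaining an innocent passenger — delay and inconvenience.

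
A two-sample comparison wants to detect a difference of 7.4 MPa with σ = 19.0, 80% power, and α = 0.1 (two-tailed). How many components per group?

n per group = 2(z_α/2 + z_β)²σ²/d² = 2×(1.645 + 0.84)²×19.0²/7.4² = 81.4 → n = 82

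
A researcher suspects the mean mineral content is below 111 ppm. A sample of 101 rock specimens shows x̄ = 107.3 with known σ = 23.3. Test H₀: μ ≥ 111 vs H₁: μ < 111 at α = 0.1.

z = -1.596. Critical value: -1.28. Reject H₀.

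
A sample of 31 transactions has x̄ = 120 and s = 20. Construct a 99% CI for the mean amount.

CI = x̄ ± t*(s/√n) = 120 ± 2.75(20/√31) = (110.12, 129.88)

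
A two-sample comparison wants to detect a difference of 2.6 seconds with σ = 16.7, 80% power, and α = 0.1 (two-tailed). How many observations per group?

n per group = 2(z_α/2 + z_β)²σ²/d² = 2×(1.645 + 0.84)²×16.7²/2.6² = 509.5 → n = 510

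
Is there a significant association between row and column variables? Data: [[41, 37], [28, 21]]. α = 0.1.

χ² = 0.254. df = 1, critical = 2.706. Fail to reject H₀. No evidence of dependence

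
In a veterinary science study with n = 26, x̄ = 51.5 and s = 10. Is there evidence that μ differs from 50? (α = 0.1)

t = (x̄ - μ₀)/(s/√n) = (51.5 - 50)/(10/√26) = 0.765. df = 25, critical t = ±1.708. Fail to reject H₀.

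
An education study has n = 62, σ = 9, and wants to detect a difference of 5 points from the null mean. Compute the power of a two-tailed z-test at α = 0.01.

SE = σ/√n = 9/√62 = 1.143. Non-centrality λ = d/SE = 5/1.143 = 4.374. Power ≈ Φ(λ - z_{α/2}) = Φ(4.374 - 2.576) = Φ(1.798) = 0.964.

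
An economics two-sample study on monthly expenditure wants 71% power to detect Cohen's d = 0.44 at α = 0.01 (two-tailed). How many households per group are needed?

z_{α/2} = 2.576, z_β = Φ⁻¹(0.71) = 0.553. For small effect (d = 0.44): n per group = 2(z_{α/2} + z_β)²/d² = 2(2.576 + 0.553)²/0.44² = 101.1 → 102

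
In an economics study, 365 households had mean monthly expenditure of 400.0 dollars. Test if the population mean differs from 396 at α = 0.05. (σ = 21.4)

z = (x̄ - μ₀)/(σ/√n) = (400.0 - 396)/(21.4/√365) = 3.571. Critical value: ±1.96. Since |3.571| > 1.96, Reject H₀.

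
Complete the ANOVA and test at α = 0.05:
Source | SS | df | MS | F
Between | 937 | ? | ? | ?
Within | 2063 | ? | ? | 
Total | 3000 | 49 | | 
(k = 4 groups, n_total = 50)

df_between = 3, df_within = 46. MS_between = 312.33, MS_within = 44.85. F = 6.964, F_crit ≈ 2.807. Reject H₀.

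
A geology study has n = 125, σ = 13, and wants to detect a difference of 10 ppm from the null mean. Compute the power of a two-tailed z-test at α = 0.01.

SE = σ/√n = 13/√125 = 1.163. Non-centrality λ = d/SE = 10/1.163 = 8.6. Power ≈ Φ(λ - z_{α/2}) = Φ(8.6 - 2.576) = Φ(6.024) = 1.0.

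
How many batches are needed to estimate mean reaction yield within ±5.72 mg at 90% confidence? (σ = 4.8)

n = (z*σ/E)² = (1.645×4.8/5.72)² = 1.9 → n = 2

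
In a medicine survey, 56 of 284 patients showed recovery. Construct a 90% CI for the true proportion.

p̂ = 0.197. CI = p̂ ± z*√(p̂(1-p̂)/n) = (0.158, 0.236)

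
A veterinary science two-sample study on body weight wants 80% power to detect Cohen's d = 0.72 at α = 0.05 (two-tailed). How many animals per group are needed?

z_{α/2} = 1.96, z_β = Φ⁻¹(0.8) = 0.842. For medium effect (d = 0.72): n per group = 2(z_{α/2} + z_β)²/d² = 2(1.96 + 0.842)²/0.72² = 30.3 → 31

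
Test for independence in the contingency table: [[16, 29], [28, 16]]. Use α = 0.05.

χ² = 7.018. df = 1, critical = 3.841. Reject H₀. Variables are dependent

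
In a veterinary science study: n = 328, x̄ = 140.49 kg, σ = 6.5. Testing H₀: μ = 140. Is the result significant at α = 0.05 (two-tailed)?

z = (140.49 - 140)/(6.5/√328) = 1.365. Since |z| ≤ 1.96, not significant at α = 0.05.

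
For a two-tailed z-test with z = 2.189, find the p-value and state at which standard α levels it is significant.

p = 2·P(Z > |2.189|) = 2·(1 - Φ(2.189)) ≈ 0.0286. Significant at α = 0.1; Significant at α = 0.05.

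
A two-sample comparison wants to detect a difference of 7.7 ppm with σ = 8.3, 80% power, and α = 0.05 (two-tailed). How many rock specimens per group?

n per group = 2(z_α/2 + z_β)²σ²/d² = 2×(1.96 + 0.84)²×8.3²/7.7² = 18.2 → n = 19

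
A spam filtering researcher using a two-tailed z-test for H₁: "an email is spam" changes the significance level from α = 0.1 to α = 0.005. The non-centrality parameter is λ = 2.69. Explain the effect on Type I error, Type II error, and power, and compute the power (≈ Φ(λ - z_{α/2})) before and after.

Decreasing α from 0.1 to 0.005:
• Type I error rate decreases (α is the Type I rate by definition).
• Critical value moves from z_{α/2} = 1.645 to 2.807, so power = Φ(λ - z_{α/2}) goes from Φ(2.69 - 1.645) = 0.852 to Φ(2.69 - 2.807) = 0.453.
• Type II error rate β = 1 - power therefore increases (0.148 → 0.547).
Appropriate when false positives are costly — here, a legitimate email is sent to the spam folder and the user misses it.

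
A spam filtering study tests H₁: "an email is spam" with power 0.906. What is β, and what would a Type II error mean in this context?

β = 1 - power = 1 - 0.906 = 0.094. A Type II error is failing to reject H₀ when H₀ is false (false negative) — here, failing to conclude that an email is spam when in fact it is true. Consequence: a spam email lands in the inbox.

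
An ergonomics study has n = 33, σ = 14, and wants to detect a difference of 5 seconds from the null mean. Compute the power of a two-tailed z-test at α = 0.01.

SE = σ/√n = 14/√33 = 2.437. Non-centrality λ = d/SE = 5/2.437 = 2.052. Power ≈ Φ(λ - z_{α/2}) = Φ(2.052 - 2.576) = Φ(-0.524) = 0.3.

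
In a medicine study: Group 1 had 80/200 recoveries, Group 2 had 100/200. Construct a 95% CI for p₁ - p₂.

p̂₁ = 0.4, p̂₂ = 0.5. Difference = -0.1. CI = (-0.197, -0.003)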